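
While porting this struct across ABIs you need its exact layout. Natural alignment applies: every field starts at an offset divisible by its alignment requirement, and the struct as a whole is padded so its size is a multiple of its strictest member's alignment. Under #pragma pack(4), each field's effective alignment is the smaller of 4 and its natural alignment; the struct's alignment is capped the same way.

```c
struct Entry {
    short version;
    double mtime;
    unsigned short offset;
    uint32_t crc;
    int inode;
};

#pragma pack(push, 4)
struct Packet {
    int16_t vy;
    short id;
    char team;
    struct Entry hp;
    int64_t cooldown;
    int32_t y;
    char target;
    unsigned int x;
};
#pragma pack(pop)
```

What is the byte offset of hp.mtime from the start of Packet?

16

Entry: 0..2  version  (2B, 2-aligned); 2..8  -- padding (6B); 8..16  mtime  (8B, 8-aligned); 16..18  offset  (2B, 2-aligned); 18..20  -- padding (2B); 20..24  crc  (4B, 4-aligned); 24..28  inode  (4B, 4-aligned); 28..32  -- tail padding (4B); sizeof = 32, alignof = 8
0..2  vy  (2B, 2-aligned)
2..4  id  (2B, 2-aligned)
4..5  team  (1B, 1-aligned)
5..8  -- padding (3B)
8..40  hp  (32B, 4-aligned)
within Entry: mtime at 8
8 + 8 = 16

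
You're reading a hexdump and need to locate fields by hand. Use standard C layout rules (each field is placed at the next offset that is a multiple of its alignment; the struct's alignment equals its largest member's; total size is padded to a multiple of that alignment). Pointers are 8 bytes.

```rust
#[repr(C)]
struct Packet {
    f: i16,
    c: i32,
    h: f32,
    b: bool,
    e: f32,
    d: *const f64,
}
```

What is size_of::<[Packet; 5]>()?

@0: f [2B, align 2] → 2
+2 pad (align 4)
@4: c [4B, align 4] → 8
@8: h [4B, align 4] → 12
@12: b [1B, align 1] → 13
+3 pad (align 4)
@16: e [4B, align 4] → 20
+4 pad (align 8)
@24: d [8B, align 8] → 32
size 32, align 8
array of 5: 5 × 32 = 160

160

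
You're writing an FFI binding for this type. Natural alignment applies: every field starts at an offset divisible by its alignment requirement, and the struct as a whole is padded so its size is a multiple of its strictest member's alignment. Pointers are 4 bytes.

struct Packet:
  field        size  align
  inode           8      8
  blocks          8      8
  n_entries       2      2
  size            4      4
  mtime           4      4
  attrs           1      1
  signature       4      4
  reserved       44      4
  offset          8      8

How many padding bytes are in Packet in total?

5

0..8  inode  (8B, 8-aligned)
8..16  blocks  (8B, 8-aligned)
16..18  n_entries  (2B, 2-aligned)
18..20  -- padding (2B)
20..24  size  (4B, 4-aligned)
24..28  mtime  (4B, 4-aligned)
28..29  attrs  (1B, 1-aligned)
29..32  -- padding (3B)
32..36  signature  (4B, 4-aligned)
36..80  reserved  (44B, 4-aligned)
80..88  offset  (8B, 8-aligned)
sizeof = 88, alignof = 8
data bytes 83, size 88 → padding 5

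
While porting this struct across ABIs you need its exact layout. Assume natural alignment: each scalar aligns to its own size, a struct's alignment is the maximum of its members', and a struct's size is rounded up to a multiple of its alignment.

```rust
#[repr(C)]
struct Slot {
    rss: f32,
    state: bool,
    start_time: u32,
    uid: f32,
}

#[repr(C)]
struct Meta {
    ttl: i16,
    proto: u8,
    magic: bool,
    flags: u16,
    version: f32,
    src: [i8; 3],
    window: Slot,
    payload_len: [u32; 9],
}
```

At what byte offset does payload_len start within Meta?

32

Slot: @0: rss [4B, align 4] → 4; @4: state [1B, align 1] → 5; +3 pad (align 4); @8: start_time [4B, align 4] → 12; @12: uid [4B, align 4] → 16; size 16, align 4
@0: ttl [2B, align 2] → 2
@2: proto [1B, align 1] → 3
@3: magic [1B, align 1] → 4
@4: flags [2B, align 2] → 6
+2 pad (align 4)
@8: version [4B, align 4] → 12
@12: src [3B, align 1] → 15
+1 pad (align 4)
@16: window [16B, align 4] → 32
@32: payload_len [36B, align 4] → 68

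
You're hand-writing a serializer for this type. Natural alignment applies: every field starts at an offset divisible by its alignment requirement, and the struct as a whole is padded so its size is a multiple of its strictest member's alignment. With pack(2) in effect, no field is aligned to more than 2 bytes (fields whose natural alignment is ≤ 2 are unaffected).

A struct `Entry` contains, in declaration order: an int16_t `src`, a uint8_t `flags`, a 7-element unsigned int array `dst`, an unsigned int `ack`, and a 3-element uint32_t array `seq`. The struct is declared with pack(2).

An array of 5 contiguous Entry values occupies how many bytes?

240

src at 0 (size 2, align 2) → ends 2
flags at 2 (size 1, align 1) → ends 3
pad 1 to align 2 for dst
dst at 4 (size 28, align 2) → ends 32
ack at 32 (size 4, align 2) → ends 36
seq at 36 (size 12, align 2) → ends 48
total 48 bytes, alignment 2
array of 5: 5 × 48 = 240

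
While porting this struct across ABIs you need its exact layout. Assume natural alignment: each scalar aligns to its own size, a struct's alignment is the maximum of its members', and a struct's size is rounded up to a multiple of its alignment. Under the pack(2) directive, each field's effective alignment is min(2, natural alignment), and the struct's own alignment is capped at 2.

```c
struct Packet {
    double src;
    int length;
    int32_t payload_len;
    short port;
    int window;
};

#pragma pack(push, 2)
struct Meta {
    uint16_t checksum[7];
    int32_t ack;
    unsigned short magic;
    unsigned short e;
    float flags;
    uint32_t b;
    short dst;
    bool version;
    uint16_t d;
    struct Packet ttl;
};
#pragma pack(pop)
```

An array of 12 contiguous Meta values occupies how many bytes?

720

Packet: 0..8  src  (8B, 8-aligned); 8..12  length  (4B, 4-aligned); 12..16  payload_len  (4B, 4-aligned); 16..18  port  (2B, 2-aligned); 18..20  -- padding (2B); 20..24  window  (4B, 4-aligned); sizeof = 24, alignof = 8
0..14  checksum  (14B, 2-aligned)
14..18  ack  (4B, 2-aligned)
18..20  magic  (2B, 2-aligned)
20..22  e  (2B, 2-aligned)
22..26  flags  (4B, 2-aligned)
26..30  b  (4B, 2-aligned)
30..32  dst  (2B, 2-aligned)
32..33  version  (1B, 1-aligned)
33..34  -- padding (1B)
34..36  d  (2B, 2-aligned)
36..60  ttl  (24B, 2-aligned)
sizeof = 60, alignof = 2
array of 12: 12 × 60 = 720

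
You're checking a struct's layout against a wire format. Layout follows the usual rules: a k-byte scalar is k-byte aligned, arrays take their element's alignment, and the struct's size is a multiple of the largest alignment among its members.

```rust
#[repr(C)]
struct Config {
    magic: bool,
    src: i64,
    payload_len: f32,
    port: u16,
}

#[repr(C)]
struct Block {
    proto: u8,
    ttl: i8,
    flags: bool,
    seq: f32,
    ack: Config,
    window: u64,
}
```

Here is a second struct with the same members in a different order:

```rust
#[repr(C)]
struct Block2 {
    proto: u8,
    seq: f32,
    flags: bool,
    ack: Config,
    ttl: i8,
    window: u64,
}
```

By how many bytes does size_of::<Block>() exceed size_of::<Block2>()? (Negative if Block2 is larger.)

-16

Config: magic at 0 (size 1, align 1) → ends 1; pad 7 to align 8 for src; src at 8 (size 8, align 8) → ends 16; payload_len at 16 (size 4, align 4) → ends 20; port at 20 (size 2, align 2) → ends 22; tail pad 2 to reach multiple of 8; total 24 bytes, alignment 8
proto at 0 (size 1, align 1) → ends 1
ttl at 1 (size 1, align 1) → ends 2
flags at 2 (size 1, align 1) → ends 3
pad 1 to align 4 for seq
seq at 4 (size 4, align 4) → ends 8
ack at 8 (size 24, align 8) → ends 32
window at 32 (size 8, align 8) → ends 40
total 40 bytes, alignment 8
— Block2 —
proto at 0 (size 1, align 1) → ends 1
pad 3 to align 4 for seq
seq at 4 (size 4, align 4) → ends 8
flags at 8 (size 1, align 1) → ends 9
pad 7 to align 8 for ack
ack at 16 (size 24, align 8) → ends 40
ttl at 40 (size 1, align 1) → ends 41
pad 7 to align 8 for window
window at 48 (size 8, align 8) → ends 56
total 56 bytes, alignment 8
40 − 56 = -16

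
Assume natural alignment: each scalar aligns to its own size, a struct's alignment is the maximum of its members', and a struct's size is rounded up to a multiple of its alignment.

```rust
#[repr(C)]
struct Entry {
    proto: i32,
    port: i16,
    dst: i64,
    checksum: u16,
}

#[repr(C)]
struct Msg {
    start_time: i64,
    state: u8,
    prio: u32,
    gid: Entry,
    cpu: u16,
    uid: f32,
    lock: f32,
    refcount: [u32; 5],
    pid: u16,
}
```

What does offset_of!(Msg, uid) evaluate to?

Entry: 0..4  proto  (4B, 4-aligned); 4..6  port  (2B, 2-aligned); 6..8  -- padding (2B); 8..16  dst  (8B, 8-aligned); 16..18  checksum  (2B, 2-aligned); 18..24  -- tail padding (6B); sizeof = 24, alignof = 8
0..8  start_time  (8B, 8-aligned)
8..9  state  (1B, 1-aligned)
9..12  -- padding (3B)
12..16  prio  (4B, 4-aligned)
16..40  gid  (24B, 8-aligned)
40..42  cpu  (2B, 2-aligned)
42..44  -- padding (2B)
44..48  uid  (4B, 4-aligned)

44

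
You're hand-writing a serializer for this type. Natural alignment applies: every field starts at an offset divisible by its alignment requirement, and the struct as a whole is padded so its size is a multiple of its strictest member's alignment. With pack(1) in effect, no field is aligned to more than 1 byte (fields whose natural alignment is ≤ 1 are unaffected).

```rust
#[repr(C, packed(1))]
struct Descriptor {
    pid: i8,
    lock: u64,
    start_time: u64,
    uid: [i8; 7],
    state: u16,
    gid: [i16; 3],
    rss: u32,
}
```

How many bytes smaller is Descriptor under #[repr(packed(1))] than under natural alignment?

natural layout:
  0..1  pid  (1B, 1-aligned)
  1..8  -- padding (7B)
  8..16  lock  (8B, 8-aligned)
  16..24  start_time  (8B, 8-aligned)
  24..31  uid  (7B, 1-aligned)
  31..32  -- padding (1B)
  32..34  state  (2B, 2-aligned)
  34..40  gid  (6B, 2-aligned)
  40..44  rss  (4B, 4-aligned)
  44..48  -- tail padding (4B)
  sizeof = 48, alignof = 8
packed(1) layout:
  0..1  pid  (1B, 1-aligned)
  1..9  lock  (8B, 1-aligned)
  9..17  start_time  (8B, 1-aligned)
  17..24  uid  (7B, 1-aligned)
  24..26  state  (2B, 1-aligned)
  26..32  gid  (6B, 1-aligned)
  32..36  rss  (4B, 1-aligned)
  sizeof = 36, alignof = 1
48 − 36 = 12

12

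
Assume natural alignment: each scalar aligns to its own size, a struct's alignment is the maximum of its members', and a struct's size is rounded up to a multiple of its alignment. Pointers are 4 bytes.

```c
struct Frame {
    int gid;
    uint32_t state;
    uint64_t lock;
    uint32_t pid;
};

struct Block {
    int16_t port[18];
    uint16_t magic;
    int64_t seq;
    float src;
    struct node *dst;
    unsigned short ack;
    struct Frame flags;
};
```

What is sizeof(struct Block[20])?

Frame: 0..4  gid  (4B, 4-aligned); 4..8  state  (4B, 4-aligned); 8..16  lock  (8B, 8-aligned); 16..20  pid  (4B, 4-aligned); 20..24  -- tail padding (4B); sizeof = 24, alignof = 8
0..36  port  (36B, 2-aligned)
36..38  magic  (2B, 2-aligned)
38..40  -- padding (2B)
40..48  seq  (8B, 8-aligned)
48..52  src  (4B, 4-aligned)
52..56  dst  (4B, 4-aligned)
56..58  ack  (2B, 2-aligned)
58..64  -- padding (6B)
64..88  flags  (24B, 8-aligned)
sizeof = 88, alignof = 8
array of 20: 20 × 88 = 1760

1760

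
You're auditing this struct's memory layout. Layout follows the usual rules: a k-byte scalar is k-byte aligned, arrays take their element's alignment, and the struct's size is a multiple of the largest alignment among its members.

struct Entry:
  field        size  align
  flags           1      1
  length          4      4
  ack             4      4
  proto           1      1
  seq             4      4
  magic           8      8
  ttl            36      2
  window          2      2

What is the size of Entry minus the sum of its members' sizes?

12

@0: flags [1B, align 1] → 1
+3 pad (align 4)
@4: length [4B, align 4] → 8
@8: ack [4B, align 4] → 12
@12: proto [1B, align 1] → 13
+3 pad (align 4)
@16: seq [4B, align 4] → 20
+4 pad (align 8)
@24: magic [8B, align 8] → 32
@32: ttl [36B, align 2] → 68
@68: window [2B, align 2] → 70
+2 tail pad (align 8)
size 72, align 8
data bytes 60, size 72 → padding 12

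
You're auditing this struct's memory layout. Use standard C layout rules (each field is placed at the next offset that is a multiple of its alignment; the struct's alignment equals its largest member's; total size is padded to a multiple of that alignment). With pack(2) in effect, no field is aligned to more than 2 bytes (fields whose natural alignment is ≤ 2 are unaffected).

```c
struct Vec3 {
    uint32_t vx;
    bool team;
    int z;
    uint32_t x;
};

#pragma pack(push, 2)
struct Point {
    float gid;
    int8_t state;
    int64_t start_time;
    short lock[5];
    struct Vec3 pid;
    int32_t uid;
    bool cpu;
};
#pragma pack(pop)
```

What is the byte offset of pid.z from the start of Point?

32

Vec3: 0..4  vx  (4B, 4-aligned); 4..5  team  (1B, 1-aligned); 5..8  -- padding (3B); 8..12  z  (4B, 4-aligned); 12..16  x  (4B, 4-aligned); sizeof = 16, alignof = 4
0..4  gid  (4B, 2-aligned)
4..5  state  (1B, 1-aligned)
5..6  -- padding (1B)
6..14  start_time  (8B, 2-aligned)
14..24  lock  (10B, 2-aligned)
24..40  pid  (16B, 2-aligned)
within Vec3: z at 8
24 + 8 = 32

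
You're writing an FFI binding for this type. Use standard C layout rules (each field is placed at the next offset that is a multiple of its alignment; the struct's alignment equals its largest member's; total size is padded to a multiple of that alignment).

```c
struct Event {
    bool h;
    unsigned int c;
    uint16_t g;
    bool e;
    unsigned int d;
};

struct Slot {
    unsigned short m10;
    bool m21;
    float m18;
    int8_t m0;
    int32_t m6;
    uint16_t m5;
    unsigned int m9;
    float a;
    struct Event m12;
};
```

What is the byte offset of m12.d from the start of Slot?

40

Event: h at 0 (size 1, align 1) → ends 1; pad 3 to align 4 for c; c at 4 (size 4, align 4) → ends 8; g at 8 (size 2, align 2) → ends 10; e at 10 (size 1, align 1) → ends 11; pad 1 to align 4 for d; d at 12 (size 4, align 4) → ends 16; total 16 bytes, alignment 4
m10 at 0 (size 2, align 2) → ends 2
m21 at 2 (size 1, align 1) → ends 3
pad 1 to align 4 for m18
m18 at 4 (size 4, align 4) → ends 8
m0 at 8 (size 1, align 1) → ends 9
pad 3 to align 4 for m6
m6 at 12 (size 4, align 4) → ends 16
m5 at 16 (size 2, align 2) → ends 18
pad 2 to align 4 for m9
m9 at 20 (size 4, align 4) → ends 24
a at 24 (size 4, align 4) → ends 28
m12 at 28 (size 16, align 4) → ends 44
within Event: d at 12
28 + 12 = 40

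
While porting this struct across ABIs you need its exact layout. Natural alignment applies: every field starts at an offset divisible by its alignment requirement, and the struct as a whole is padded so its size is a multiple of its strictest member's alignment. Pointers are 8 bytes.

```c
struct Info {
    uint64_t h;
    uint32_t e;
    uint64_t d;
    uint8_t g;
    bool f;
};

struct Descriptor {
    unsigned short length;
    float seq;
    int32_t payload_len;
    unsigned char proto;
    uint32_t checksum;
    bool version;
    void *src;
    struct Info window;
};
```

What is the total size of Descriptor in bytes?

Info: 0..8  h  (8B, 8-aligned); 8..12  e  (4B, 4-aligned); 12..16  -- padding (4B); 16..24  d  (8B, 8-aligned); 24..25  g  (1B, 1-aligned); 25..26  f  (1B, 1-aligned); 26..32  -- tail padding (6B); sizeof = 32, alignof = 8
0..2  length  (2B, 2-aligned)
2..4  -- padding (2B)
4..8  seq  (4B, 4-aligned)
8..12  payload_len  (4B, 4-aligned)
12..13  proto  (1B, 1-aligned)
13..16  -- padding (3B)
16..20  checksum  (4B, 4-aligned)
20..21  version  (1B, 1-aligned)
21..24  -- padding (3B)
24..32  src  (8B, 8-aligned)
32..64  window  (32B, 8-aligned)
sizeof = 64, alignof = 8

64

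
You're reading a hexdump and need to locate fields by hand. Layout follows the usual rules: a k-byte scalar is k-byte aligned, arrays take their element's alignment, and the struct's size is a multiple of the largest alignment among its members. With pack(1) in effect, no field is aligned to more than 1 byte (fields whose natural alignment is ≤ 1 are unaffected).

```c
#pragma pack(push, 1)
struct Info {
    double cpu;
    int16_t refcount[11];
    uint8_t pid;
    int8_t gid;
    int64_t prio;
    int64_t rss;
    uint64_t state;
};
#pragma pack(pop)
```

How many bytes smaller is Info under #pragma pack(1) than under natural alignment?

natural layout:
  @0: cpu [8B, align 8] → 8
  @8: refcount [22B, align 2] → 30
  @30: pid [1B, align 1] → 31
  @31: gid [1B, align 1] → 32
  @32: prio [8B, align 8] → 40
  @40: rss [8B, align 8] → 48
  @48: state [8B, align 8] → 56
  size 56, align 8
packed(1) layout:
  @0: cpu [8B, align 1] → 8
  @8: refcount [22B, align 1] → 30
  @30: pid [1B, align 1] → 31
  @31: gid [1B, align 1] → 32
  @32: prio [8B, align 1] → 40
  @40: rss [8B, align 1] → 48
  @48: state [8B, align 1] → 56
  size 56, align 1
56 − 56 = 0

0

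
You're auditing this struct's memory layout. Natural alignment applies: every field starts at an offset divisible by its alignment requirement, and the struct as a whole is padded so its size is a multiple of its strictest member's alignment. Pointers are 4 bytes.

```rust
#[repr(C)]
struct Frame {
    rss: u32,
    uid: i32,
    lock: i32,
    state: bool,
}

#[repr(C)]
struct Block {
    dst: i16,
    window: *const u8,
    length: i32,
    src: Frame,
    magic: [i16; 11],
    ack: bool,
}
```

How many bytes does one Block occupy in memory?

Frame: rss at 0 (size 4, align 4) → ends 4; uid at 4 (size 4, align 4) → ends 8; lock at 8 (size 4, align 4) → ends 12; state at 12 (size 1, align 1) → ends 13; tail pad 3 to reach multiple of 4; total 16 bytes, alignment 4
dst at 0 (size 2, align 2) → ends 2
pad 2 to align 4 for window
window at 4 (size 4, align 4) → ends 8
length at 8 (size 4, align 4) → ends 12
src at 12 (size 16, align 4) → ends 28
magic at 28 (size 22, align 2) → ends 50
ack at 50 (size 1, align 1) → ends 51
tail pad 1 to reach multiple of 4
total 52 bytes, alignment 4

52 bytes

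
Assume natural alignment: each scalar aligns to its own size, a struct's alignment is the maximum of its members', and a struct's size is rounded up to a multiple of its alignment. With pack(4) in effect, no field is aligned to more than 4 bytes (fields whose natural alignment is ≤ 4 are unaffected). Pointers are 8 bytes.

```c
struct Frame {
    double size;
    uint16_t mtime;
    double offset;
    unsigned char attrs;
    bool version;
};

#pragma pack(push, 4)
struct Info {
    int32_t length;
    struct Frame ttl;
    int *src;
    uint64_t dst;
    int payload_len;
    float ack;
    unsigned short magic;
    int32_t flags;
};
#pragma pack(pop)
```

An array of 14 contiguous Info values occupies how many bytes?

952

Frame: 0..8  size  (8B, 8-aligned); 8..10  mtime  (2B, 2-aligned); 10..16  -- padding (6B); 16..24  offset  (8B, 8-aligned); 24..25  attrs  (1B, 1-aligned); 25..26  version  (1B, 1-aligned); 26..32  -- tail padding (6B); sizeof = 32, alignof = 8
0..4  length  (4B, 4-aligned)
4..36  ttl  (32B, 4-aligned)
36..44  src  (8B, 4-aligned)
44..52  dst  (8B, 4-aligned)
52..56  payload_len  (4B, 4-aligned)
56..60  ack  (4B, 4-aligned)
60..62  magic  (2B, 2-aligned)
62..64  -- padding (2B)
64..68  flags  (4B, 4-aligned)
sizeof = 68, alignof = 4
array of 14: 14 × 68 = 952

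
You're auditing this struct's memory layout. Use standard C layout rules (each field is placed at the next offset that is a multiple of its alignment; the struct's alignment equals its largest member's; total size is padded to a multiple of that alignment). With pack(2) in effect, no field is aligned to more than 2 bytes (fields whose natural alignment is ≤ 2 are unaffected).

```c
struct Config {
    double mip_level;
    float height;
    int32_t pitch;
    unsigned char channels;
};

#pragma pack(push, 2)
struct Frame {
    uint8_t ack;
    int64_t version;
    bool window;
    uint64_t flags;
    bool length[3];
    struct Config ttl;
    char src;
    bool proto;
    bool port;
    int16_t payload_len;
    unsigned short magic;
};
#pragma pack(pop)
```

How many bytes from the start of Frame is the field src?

Config: 0..8  mip_level  (8B, 8-aligned); 8..12  height  (4B, 4-aligned); 12..16  pitch  (4B, 4-aligned); 16..17  channels  (1B, 1-aligned); 17..24  -- tail padding (7B); sizeof = 24, alignof = 8
0..1  ack  (1B, 1-aligned)
1..2  -- padding (1B)
2..10  version  (8B, 2-aligned)
10..11  window  (1B, 1-aligned)
11..12  -- padding (1B)
12..20  flags  (8B, 2-aligned)
20..23  length  (3B, 1-aligned)
23..24  -- padding (1B)
24..48  ttl  (24B, 2-aligned)
48..49  src  (1B, 1-aligned)

48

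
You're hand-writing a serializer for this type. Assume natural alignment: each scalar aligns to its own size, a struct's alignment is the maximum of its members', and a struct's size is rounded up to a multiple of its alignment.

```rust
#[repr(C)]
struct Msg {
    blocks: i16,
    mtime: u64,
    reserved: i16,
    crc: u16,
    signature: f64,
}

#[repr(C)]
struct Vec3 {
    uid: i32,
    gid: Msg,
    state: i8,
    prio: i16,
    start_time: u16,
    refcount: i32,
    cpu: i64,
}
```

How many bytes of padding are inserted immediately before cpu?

4

Msg: blocks at 0 (size 2, align 2) → ends 2; pad 6 to align 8 for mtime; mtime at 8 (size 8, align 8) → ends 16; reserved at 16 (size 2, align 2) → ends 18; crc at 18 (size 2, align 2) → ends 20; pad 4 to align 8 for signature; signature at 24 (size 8, align 8) → ends 32; total 32 bytes, alignment 8
uid at 0 (size 4, align 4) → ends 4
pad 4 to align 8 for gid
gid at 8 (size 32, align 8) → ends 40
state at 40 (size 1, align 1) → ends 41
pad 1 to align 2 for prio
prio at 42 (size 2, align 2) → ends 44
start_time at 44 (size 2, align 2) → ends 46
pad 2 to align 4 for refcount
refcount at 48 (size 4, align 4) → ends 52
pad 4 to align 8 for cpu
cpu at 56 (size 8, align 8) → ends 64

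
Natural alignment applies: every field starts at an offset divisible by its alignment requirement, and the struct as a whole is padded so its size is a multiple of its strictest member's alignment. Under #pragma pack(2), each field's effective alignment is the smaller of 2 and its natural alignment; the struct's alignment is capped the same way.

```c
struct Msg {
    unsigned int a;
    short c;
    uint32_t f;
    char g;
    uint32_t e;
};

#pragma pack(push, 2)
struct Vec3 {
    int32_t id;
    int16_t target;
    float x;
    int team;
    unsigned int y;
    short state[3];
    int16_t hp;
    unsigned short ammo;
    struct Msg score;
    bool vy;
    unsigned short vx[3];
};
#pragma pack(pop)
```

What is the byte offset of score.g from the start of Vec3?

40

Msg: @0: a [4B, align 4] → 4; @4: c [2B, align 2] → 6; +2 pad (align 4); @8: f [4B, align 4] → 12; @12: g [1B, align 1] → 13; +3 pad (align 4); @16: e [4B, align 4] → 20; size 20, align 4
@0: id [4B, align 2] → 4
@4: target [2B, align 2] → 6
@6: x [4B, align 2] → 10
@10: team [4B, align 2] → 14
@14: y [4B, align 2] → 18
@18: state [6B, align 2] → 24
@24: hp [2B, align 2] → 26
@26: ammo [2B, align 2] → 28
@28: score [20B, align 2] → 48
within Msg: g at 12
28 + 12 = 40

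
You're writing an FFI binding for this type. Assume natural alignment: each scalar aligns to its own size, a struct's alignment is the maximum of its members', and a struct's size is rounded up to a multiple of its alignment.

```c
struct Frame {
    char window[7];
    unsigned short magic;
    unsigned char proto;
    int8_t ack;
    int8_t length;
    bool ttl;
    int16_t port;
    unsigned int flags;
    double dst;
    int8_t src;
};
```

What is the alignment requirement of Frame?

8

member alignments: window=1, magic=2, proto=1, ack=1, length=1, ttl=1, port=2, flags=4, dst=8, src=1
max = 8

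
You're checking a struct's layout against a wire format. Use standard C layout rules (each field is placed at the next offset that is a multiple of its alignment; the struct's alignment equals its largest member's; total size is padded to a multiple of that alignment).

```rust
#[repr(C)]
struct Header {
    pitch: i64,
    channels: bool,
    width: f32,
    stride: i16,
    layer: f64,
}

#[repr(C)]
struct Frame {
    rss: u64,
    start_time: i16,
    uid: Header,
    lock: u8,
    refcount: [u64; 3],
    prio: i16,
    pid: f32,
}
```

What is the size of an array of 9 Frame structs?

792

Header: pitch at 0 (size 8, align 8) → ends 8; channels at 8 (size 1, align 1) → ends 9; pad 3 to align 4 for width; width at 12 (size 4, align 4) → ends 16; stride at 16 (size 2, align 2) → ends 18; pad 6 to align 8 for layer; layer at 24 (size 8, align 8) → ends 32; total 32 bytes, alignment 8
rss at 0 (size 8, align 8) → ends 8
start_time at 8 (size 2, align 2) → ends 10
pad 6 to align 8 for uid
uid at 16 (size 32, align 8) → ends 48
lock at 48 (size 1, align 1) → ends 49
pad 7 to align 8 for refcount
refcount at 56 (size 24, align 8) → ends 80
prio at 80 (size 2, align 2) → ends 82
pad 2 to align 4 for pid
pid at 84 (size 4, align 4) → ends 88
total 88 bytes, alignment 8
array of 9: 9 × 88 = 792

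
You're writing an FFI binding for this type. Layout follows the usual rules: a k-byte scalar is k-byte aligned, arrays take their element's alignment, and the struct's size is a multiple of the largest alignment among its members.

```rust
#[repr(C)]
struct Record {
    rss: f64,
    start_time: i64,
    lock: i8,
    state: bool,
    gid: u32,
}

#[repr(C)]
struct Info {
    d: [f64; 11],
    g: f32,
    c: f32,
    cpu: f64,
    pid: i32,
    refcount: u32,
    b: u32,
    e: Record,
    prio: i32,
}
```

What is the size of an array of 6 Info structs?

Record: rss at 0 (size 8, align 8) → ends 8; start_time at 8 (size 8, align 8) → ends 16; lock at 16 (size 1, align 1) → ends 17; state at 17 (size 1, align 1) → ends 18; pad 2 to align 4 for gid; gid at 20 (size 4, align 4) → ends 24; total 24 bytes, alignment 8
d at 0 (size 88, align 8) → ends 88
g at 88 (size 4, align 4) → ends 92
c at 92 (size 4, align 4) → ends 96
cpu at 96 (size 8, align 8) → ends 104
pid at 104 (size 4, align 4) → ends 108
refcount at 108 (size 4, align 4) → ends 112
b at 112 (size 4, align 4) → ends 116
pad 4 to align 8 for e
e at 120 (size 24, align 8) → ends 144
prio at 144 (size 4, align 4) → ends 148
tail pad 4 to reach multiple of 8
total 152 bytes, alignment 8
array of 6: 6 × 152 = 912

912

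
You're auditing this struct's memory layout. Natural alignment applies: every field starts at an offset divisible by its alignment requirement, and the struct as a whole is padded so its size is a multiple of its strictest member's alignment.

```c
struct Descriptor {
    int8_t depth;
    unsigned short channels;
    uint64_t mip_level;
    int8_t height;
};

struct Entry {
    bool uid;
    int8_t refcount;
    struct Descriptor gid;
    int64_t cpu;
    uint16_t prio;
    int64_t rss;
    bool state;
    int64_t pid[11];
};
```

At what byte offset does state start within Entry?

56

Descriptor: depth at 0 (size 1, align 1) → ends 1; pad 1 to align 2 for channels; channels at 2 (size 2, align 2) → ends 4; pad 4 to align 8 for mip_level; mip_level at 8 (size 8, align 8) → ends 16; height at 16 (size 1, align 1) → ends 17; tail pad 7 to reach multiple of 8; total 24 bytes, alignment 8
uid at 0 (size 1, align 1) → ends 1
refcount at 1 (size 1, align 1) → ends 2
pad 6 to align 8 for gid
gid at 8 (size 24, align 8) → ends 32
cpu at 32 (size 8, align 8) → ends 40
prio at 40 (size 2, align 2) → ends 42
pad 6 to align 8 for rss
rss at 48 (size 8, align 8) → ends 56
state at 56 (size 1, align 1) → ends 57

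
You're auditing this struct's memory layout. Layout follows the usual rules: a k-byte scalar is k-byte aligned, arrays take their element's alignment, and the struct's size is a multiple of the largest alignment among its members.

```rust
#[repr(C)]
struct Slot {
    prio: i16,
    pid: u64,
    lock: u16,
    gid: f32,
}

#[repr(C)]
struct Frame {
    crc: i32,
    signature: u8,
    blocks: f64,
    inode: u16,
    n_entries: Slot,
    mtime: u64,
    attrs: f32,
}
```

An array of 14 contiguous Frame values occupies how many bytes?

Slot: prio at 0 (size 2, align 2) → ends 2; pad 6 to align 8 for pid; pid at 8 (size 8, align 8) → ends 16; lock at 16 (size 2, align 2) → ends 18; pad 2 to align 4 for gid; gid at 20 (size 4, align 4) → ends 24; total 24 bytes, alignment 8
crc at 0 (size 4, align 4) → ends 4
signature at 4 (size 1, align 1) → ends 5
pad 3 to align 8 for blocks
blocks at 8 (size 8, align 8) → ends 16
inode at 16 (size 2, align 2) → ends 18
pad 6 to align 8 for n_entries
n_entries at 24 (size 24, align 8) → ends 48
mtime at 48 (size 8, align 8) → ends 56
attrs at 56 (size 4, align 4) → ends 60
tail pad 4 to reach multiple of 8
total 64 bytes, alignment 8
array of 14: 14 × 64 = 896

896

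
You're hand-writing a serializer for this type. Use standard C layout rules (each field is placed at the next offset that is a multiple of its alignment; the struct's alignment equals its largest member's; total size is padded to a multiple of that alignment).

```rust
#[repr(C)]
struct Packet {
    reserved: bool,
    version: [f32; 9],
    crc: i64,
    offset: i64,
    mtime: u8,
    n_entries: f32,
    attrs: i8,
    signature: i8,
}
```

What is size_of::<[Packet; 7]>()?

0..1  reserved  (1B, 1-aligned)
1..4  -- padding (3B)
4..40  version  (36B, 4-aligned)
40..48  crc  (8B, 8-aligned)
48..56  offset  (8B, 8-aligned)
56..57  mtime  (1B, 1-aligned)
57..60  -- padding (3B)
60..64  n_entries  (4B, 4-aligned)
64..65  attrs  (1B, 1-aligned)
65..66  signature  (1B, 1-aligned)
66..72  -- tail padding (6B)
sizeof = 72, alignof = 8
array of 7: 7 × 72 = 504

504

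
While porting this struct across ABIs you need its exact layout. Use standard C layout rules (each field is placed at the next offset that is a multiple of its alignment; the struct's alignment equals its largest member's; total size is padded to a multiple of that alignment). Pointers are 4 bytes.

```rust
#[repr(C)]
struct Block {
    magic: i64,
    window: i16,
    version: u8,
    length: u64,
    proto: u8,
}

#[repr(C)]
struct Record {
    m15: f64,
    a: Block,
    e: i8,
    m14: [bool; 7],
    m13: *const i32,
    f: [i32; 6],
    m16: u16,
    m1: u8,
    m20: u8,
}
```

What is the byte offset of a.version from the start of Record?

Block: magic at 0 (size 8, align 8) → ends 8; window at 8 (size 2, align 2) → ends 10; version at 10 (size 1, align 1) → ends 11; pad 5 to align 8 for length; length at 16 (size 8, align 8) → ends 24; proto at 24 (size 1, align 1) → ends 25; tail pad 7 to reach multiple of 8; total 32 bytes, alignment 8
m15 at 0 (size 8, align 8) → ends 8
a at 8 (size 32, align 8) → ends 40
within Block: version at 10
8 + 10 = 18

18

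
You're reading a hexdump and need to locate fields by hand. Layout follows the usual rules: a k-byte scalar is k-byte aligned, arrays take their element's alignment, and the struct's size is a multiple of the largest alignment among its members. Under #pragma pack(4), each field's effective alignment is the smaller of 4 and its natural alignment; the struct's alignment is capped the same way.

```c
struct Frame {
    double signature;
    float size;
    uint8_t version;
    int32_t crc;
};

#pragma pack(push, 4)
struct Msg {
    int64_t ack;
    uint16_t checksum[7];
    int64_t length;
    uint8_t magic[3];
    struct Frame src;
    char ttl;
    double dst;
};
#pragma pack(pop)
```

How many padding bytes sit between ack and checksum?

0

Frame: @0: signature [8B, align 8] → 8; @8: size [4B, align 4] → 12; @12: version [1B, align 1] → 13; +3 pad (align 4); @16: crc [4B, align 4] → 20; +4 tail pad (align 8); size 24, align 8
@0: ack [8B, align 4] → 8
@8: checksum [14B, align 2] → 22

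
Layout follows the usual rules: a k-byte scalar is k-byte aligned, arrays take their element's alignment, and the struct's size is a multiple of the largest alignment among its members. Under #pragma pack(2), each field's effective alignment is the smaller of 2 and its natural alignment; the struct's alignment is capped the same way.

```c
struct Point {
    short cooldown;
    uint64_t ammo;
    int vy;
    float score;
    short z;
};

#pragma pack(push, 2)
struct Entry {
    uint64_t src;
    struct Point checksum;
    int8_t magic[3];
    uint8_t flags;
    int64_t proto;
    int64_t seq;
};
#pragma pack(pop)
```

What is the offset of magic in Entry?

Point: 0..2  cooldown  (2B, 2-aligned); 2..8  -- padding (6B); 8..16  ammo  (8B, 8-aligned); 16..20  vy  (4B, 4-aligned); 20..24  score  (4B, 4-aligned); 24..26  z  (2B, 2-aligned); 26..32  -- tail padding (6B); sizeof = 32, alignof = 8
0..8  src  (8B, 2-aligned)
8..40  checksum  (32B, 2-aligned)
40..43  magic  (3B, 1-aligned)

40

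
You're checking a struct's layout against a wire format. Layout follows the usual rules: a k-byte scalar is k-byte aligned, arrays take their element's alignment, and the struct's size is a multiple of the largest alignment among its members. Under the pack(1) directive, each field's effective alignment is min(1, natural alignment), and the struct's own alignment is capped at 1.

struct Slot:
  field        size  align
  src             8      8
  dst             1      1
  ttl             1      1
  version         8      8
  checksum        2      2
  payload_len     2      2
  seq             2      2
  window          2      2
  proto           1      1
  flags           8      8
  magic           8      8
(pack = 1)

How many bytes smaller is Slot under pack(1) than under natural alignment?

natural layout:
  @0: src [8B, align 8] → 8
  @8: dst [1B, align 1] → 9
  @9: ttl [1B, align 1] → 10
  +6 pad (align 8)
  @16: version [8B, align 8] → 24
  @24: checksum [2B, align 2] → 26
  @26: payload_len [2B, align 2] → 28
  @28: seq [2B, align 2] → 30
  @30: window [2B, align 2] → 32
  @32: proto [1B, align 1] → 33
  +7 pad (align 8)
  @40: flags [8B, align 8] → 48
  @48: magic [8B, align 8] → 56
  size 56, align 8
packed(1) layout:
  @0: src [8B, align 1] → 8
  @8: dst [1B, align 1] → 9
  @9: ttl [1B, align 1] → 10
  @10: version [8B, align 1] → 18
  @18: checksum [2B, align 1] → 20
  @20: payload_len [2B, align 1] → 22
  @22: seq [2B, align 1] → 24
  @24: window [2B, align 1] → 26
  @26: proto [1B, align 1] → 27
  @27: flags [8B, align 1] → 35
  @35: magic [8B, align 1] → 43
  size 43, align 1
56 − 43 = 13

13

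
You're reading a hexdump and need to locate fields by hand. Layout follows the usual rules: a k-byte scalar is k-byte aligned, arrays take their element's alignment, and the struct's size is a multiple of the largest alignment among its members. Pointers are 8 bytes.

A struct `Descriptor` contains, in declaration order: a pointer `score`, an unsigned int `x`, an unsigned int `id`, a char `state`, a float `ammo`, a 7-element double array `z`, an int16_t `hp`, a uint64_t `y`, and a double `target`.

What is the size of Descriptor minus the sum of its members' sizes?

9

score at 0 (size 8, align 8) → ends 8
x at 8 (size 4, align 4) → ends 12
id at 12 (size 4, align 4) → ends 16
state at 16 (size 1, align 1) → ends 17
pad 3 to align 4 for ammo
ammo at 20 (size 4, align 4) → ends 24
z at 24 (size 56, align 8) → ends 80
hp at 80 (size 2, align 2) → ends 82
pad 6 to align 8 for y
y at 88 (size 8, align 8) → ends 96
target at 96 (size 8, align 8) → ends 104
total 104 bytes, alignment 8
data bytes 95, size 104 → padding 9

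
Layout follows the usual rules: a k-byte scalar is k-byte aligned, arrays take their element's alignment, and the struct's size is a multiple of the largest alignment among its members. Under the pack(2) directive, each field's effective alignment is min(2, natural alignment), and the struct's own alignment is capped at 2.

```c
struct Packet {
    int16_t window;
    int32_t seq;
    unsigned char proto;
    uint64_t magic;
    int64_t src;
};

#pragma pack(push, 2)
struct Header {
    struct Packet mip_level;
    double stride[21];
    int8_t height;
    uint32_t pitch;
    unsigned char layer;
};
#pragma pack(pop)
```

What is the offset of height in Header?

200

Packet: window at 0 (size 2, align 2) → ends 2; pad 2 to align 4 for seq; seq at 4 (size 4, align 4) → ends 8; proto at 8 (size 1, align 1) → ends 9; pad 7 to align 8 for magic; magic at 16 (size 8, align 8) → ends 24; src at 24 (size 8, align 8) → ends 32; total 32 bytes, alignment 8
mip_level at 0 (size 32, align 2) → ends 32
stride at 32 (size 168, align 2) → ends 200
height at 200 (size 1, align 1) → ends 201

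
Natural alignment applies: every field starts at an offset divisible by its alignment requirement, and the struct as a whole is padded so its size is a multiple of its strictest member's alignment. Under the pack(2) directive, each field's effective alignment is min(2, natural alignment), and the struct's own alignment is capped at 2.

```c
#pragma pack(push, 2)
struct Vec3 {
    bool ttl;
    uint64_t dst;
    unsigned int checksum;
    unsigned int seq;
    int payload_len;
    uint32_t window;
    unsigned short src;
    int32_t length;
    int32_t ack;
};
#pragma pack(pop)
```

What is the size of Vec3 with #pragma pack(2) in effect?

0..1  ttl  (1B, 1-aligned)
1..2  -- padding (1B)
2..10  dst  (8B, 2-aligned)
10..14  checksum  (4B, 2-aligned)
14..18  seq  (4B, 2-aligned)
18..22  payload_len  (4B, 2-aligned)
22..26  window  (4B, 2-aligned)
26..28  src  (2B, 2-aligned)
28..32  length  (4B, 2-aligned)
32..36  ack  (4B, 2-aligned)
sizeof = 36, alignof = 2

36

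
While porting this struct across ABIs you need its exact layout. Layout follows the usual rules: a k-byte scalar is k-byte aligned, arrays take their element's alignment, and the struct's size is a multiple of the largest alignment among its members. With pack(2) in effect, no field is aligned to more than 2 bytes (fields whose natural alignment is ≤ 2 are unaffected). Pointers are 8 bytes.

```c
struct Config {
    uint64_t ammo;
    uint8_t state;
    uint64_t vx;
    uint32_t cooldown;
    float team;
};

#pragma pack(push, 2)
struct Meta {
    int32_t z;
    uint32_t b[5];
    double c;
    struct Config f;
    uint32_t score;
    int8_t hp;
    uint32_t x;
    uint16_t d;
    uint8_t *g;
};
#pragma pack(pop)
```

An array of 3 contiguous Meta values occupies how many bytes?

Config: 0..8  ammo  (8B, 8-aligned); 8..9  state  (1B, 1-aligned); 9..16  -- padding (7B); 16..24  vx  (8B, 8-aligned); 24..28  cooldown  (4B, 4-aligned); 28..32  team  (4B, 4-aligned); sizeof = 32, alignof = 8
0..4  z  (4B, 2-aligned)
4..24  b  (20B, 2-aligned)
24..32  c  (8B, 2-aligned)
32..64  f  (32B, 2-aligned)
64..68  score  (4B, 2-aligned)
68..69  hp  (1B, 1-aligned)
69..70  -- padding (1B)
70..74  x  (4B, 2-aligned)
74..76  d  (2B, 2-aligned)
76..84  g  (8B, 2-aligned)
sizeof = 84, alignof = 2
array of 3: 3 × 84 = 252

252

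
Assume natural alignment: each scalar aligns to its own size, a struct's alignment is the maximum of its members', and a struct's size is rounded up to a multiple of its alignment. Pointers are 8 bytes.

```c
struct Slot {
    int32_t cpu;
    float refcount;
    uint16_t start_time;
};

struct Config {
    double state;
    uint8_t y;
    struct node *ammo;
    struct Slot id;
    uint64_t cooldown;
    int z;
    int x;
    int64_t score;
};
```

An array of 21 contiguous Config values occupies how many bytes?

1344

Slot: cpu at 0 (size 4, align 4) → ends 4; refcount at 4 (size 4, align 4) → ends 8; start_time at 8 (size 2, align 2) → ends 10; tail pad 2 to reach multiple of 4; total 12 bytes, alignment 4
state at 0 (size 8, align 8) → ends 8
y at 8 (size 1, align 1) → ends 9
pad 7 to align 8 for ammo
ammo at 16 (size 8, align 8) → ends 24
id at 24 (size 12, align 4) → ends 36
pad 4 to align 8 for cooldown
cooldown at 40 (size 8, align 8) → ends 48
z at 48 (size 4, align 4) → ends 52
x at 52 (size 4, align 4) → ends 56
score at 56 (size 8, align 8) → ends 64
total 64 bytes, alignment 8
array of 21: 21 × 64 = 1344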